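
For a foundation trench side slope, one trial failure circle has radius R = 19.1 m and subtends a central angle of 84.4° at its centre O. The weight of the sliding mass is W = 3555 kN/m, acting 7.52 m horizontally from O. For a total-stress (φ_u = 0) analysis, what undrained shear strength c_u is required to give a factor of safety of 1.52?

FS = c_u·L_a·R / (W·d), so c_u = FS·W·d / (L_a·R).
Arc length L_a = R·θ = 19.1·(84.4°·π/180) = 19.1·1.4731 = 28.14 m
c_u = 1.52·3555·7.52 / (28.14·19.1) = 40635.1 / 537.39 = 75.62 kPa

c_u = 75.6 kPa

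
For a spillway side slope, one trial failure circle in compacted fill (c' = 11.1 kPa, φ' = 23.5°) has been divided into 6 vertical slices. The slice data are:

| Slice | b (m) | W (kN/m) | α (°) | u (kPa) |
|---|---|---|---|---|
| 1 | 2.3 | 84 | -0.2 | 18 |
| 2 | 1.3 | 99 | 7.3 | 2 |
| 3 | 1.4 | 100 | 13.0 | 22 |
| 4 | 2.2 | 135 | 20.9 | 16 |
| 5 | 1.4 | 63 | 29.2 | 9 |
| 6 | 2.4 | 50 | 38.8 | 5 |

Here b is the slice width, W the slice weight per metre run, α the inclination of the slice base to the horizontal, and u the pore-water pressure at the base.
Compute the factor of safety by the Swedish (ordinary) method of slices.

FS = 1.99

Ordinary method of slices: FS = Σ[c'·Δl_i + (W_i cosα_i − u_i·Δl_i)·tanφ'] / Σ W_i sinα_i, with Δl_i = b_i / cosα_i.
Slice 1: Δl = 2.3/cos(-0.2°) = 2.300 m; N'_1 = 84·cos(-0.2°) − 18·2.300 = 42.6; c'Δl = 25.53; W sinα = -0.3
Slice 2: Δl = 1.3/cos7.3° = 1.311 m; N'_2 = 99·cos7.3° − 2·1.311 = 95.6; c'Δl = 14.55; W sinα = 12.6
Slice 3: Δl = 1.4/cos13.0° = 1.437 m; N'_3 = 100·cos13.0° − 22·1.437 = 65.8; c'Δl = 15.95; W sinα = 22.5
Slice 4: Δl = 2.2/cos20.9° = 2.355 m; N'_4 = 135·cos20.9° − 16·2.355 = 88.4; c'Δl = 26.14; W sinα = 48.2
Slice 5: Δl = 1.4/cos29.2° = 1.604 m; N'_5 = 63·cos29.2° − 9·1.604 = 40.6; c'Δl = 17.80; W sinα = 30.7
Slice 6: Δl = 2.4/cos38.8° = 3.080 m; N'_6 = 50·cos38.8° − 5·3.080 = 23.6; c'Δl = 34.18; W sinα = 31.3
Σc'Δl = 134.2 kN/m; ΣN' = 356.6 kN/m; ΣW sinα = 145.0 kN/m
Resisting = 134.2 + 356.6·tan23.5° = 134.2 + 155.0 = 289.2 kN/m
FS = 289.2 / 145.0 = 1.994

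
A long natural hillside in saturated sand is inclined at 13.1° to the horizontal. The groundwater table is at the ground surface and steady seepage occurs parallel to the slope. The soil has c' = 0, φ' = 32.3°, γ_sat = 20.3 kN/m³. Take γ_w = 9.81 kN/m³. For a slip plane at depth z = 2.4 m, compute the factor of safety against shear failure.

With seepage parallel to the slope and the water table at the surface, the effective normal stress on the slip plane uses the buoyant unit weight γ' = γ_sat − γ_w while the driving shear stress uses γ_sat:
FS = [c' + γ' z cos²β tanφ'] / [γ_sat z sinβ cosβ]
(For c' = 0 this reduces to FS = (γ'/γ_sat)·tanφ'/tanβ.)
γ' = 20.3 − 9.81 = 10.49 kN/m³
Numerator = 0.0 + 10.49·2.4·cos²13.1°·tan32.3° = 0.0 + 10.49·2.4·0.9486·0.6322 = 15.098 kPa
Denominator = 20.3·2.4·sin13.1°·cos13.1° = 20.3·2.4·0.2267·0.9740 = 10.755 kPa
FS = 15.098 / 10.755 = 1.404

FS = 1.40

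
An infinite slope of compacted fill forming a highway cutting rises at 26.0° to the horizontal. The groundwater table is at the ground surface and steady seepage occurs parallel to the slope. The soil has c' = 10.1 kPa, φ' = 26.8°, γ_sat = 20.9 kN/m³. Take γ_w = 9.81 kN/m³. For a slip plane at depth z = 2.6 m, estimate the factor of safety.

FS = 1.02

With seepage parallel to the slope and the water table at the surface, the effective normal stress on the slip plane uses the buoyant unit weight γ' = γ_sat − γ_w while the driving shear stress uses γ_sat:
FS = [c' + γ' z cos²β tanφ'] / [γ_sat z sinβ cosβ]
γ' = 20.9 − 9.81 = 11.09 kN/m³
Numerator = 10.1 + 11.09·2.6·cos²26.0°·tan26.8° = 10.1 + 11.09·2.6·0.8078·0.5051 = 21.866 kPa
Denominator = 20.9·2.6·sin26.0°·cos26.0° = 20.9·2.6·0.4384·0.8988 = 21.410 kPa
FS = 21.866 / 21.410 = 1.021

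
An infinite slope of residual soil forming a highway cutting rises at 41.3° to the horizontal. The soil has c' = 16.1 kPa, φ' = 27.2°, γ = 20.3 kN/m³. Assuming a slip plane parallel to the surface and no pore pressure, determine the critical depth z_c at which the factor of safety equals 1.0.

Setting FS = 1.00 in FS = [c' + γz cos²β tanφ'] / [γz sinβ cosβ] and solving for z:
z = c' / [γ cosβ (FS·sinβ − cosβ·tanφ')]
  = 16.1 / [20.3·cos41.3°·(1.00·sin41.3° − cos41.3°·tan27.2°)]
  = 16.1 / [20.3·0.7513·(1.00·0.6600 − 0.7513·0.5139)]
  = 16.1 / 4.1772 = 3.854 m

z_c = 3.85 m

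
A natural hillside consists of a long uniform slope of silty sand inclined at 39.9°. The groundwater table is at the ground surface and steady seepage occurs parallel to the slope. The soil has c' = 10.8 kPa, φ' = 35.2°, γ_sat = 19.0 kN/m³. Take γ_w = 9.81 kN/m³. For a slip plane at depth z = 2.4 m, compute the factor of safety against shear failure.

FS = 0.89

With seepage parallel to the slope and the water table at the surface, the effective normal stress on the slip plane uses the buoyant unit weight γ' = γ_sat − γ_w while the driving shear stress uses γ_sat:
FS = [c' + γ' z cos²β tanφ'] / [γ_sat z sinβ cosβ]
γ' = 19.0 − 9.81 = 9.19 kN/m³
Numerator = 10.8 + 9.19·2.4·cos²39.9°·tan35.2° = 10.8 + 9.19·2.4·0.5885·0.7054 = 19.957 kPa
Denominator = 19.0·2.4·sin39.9°·cos39.9° = 19.0·2.4·0.6414·0.7672 = 22.440 kPa
FS = 19.957 / 22.440 = 0.889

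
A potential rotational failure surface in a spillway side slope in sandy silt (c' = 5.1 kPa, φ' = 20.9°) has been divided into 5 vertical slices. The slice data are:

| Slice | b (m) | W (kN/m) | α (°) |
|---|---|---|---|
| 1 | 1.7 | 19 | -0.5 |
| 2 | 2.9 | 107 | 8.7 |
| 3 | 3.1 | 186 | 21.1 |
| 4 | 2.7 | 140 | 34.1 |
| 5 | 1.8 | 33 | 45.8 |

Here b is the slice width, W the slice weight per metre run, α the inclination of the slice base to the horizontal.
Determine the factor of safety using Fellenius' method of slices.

Ordinary method of slices: FS = Σ[c'·Δl_i + (W_i cosα_i)·tanφ'] / Σ W_i sinα_i, with Δl_i = b_i / cosα_i.
Slice 1: Δl = 1.7/cos(-0.5°) = 1.700 m; N'_1 = 19·cos(-0.5°) = 19.0; c'Δl = 8.67; W sinα = -0.2
Slice 2: Δl = 2.9/cos8.7° = 2.934 m; N'_2 = 107·cos8.7° = 105.8; c'Δl = 14.96; W sinα = 16.2
Slice 3: Δl = 3.1/cos21.1° = 3.323 m; N'_3 = 186·cos21.1° = 173.5; c'Δl = 16.95; W sinα = 67.0
Slice 4: Δl = 2.7/cos34.1° = 3.261 m; N'_4 = 140·cos34.1° = 115.9; c'Δl = 16.63; W sinα = 78.5
Slice 5: Δl = 1.8/cos45.8° = 2.582 m; N'_5 = 33·cos45.8° = 23.0; c'Δl = 13.17; W sinα = 23.7
Σc'Δl = 70.4 kN/m; ΣN' = 437.2 kN/m; ΣW sinα = 185.1 kN/m
Resisting = 70.4 + 437.2·tan20.9° = 70.4 + 167.0 = 237.3 kN/m
FS = 237.3 / 185.1 = 1.282

FS = 1.28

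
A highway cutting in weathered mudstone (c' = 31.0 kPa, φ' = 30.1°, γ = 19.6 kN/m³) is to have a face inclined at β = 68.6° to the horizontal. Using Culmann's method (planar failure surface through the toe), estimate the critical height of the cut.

Culmann's analysis gives the critical failure plane at α_cr = (β + φ')/2 = (68.6 + 30.1)/2 = 49.3°, and the critical height
H_c = (4c'/γ) · sinβ cosφ' / [1 − cos(β − φ')]
    = (4·31.0/19.6) · sin68.6°·cos30.1° / [1 − cos(38.5°)]
    = 6.327 · 0.9311·0.8652 / [1 − 0.7826]
    = 6.327 · 0.8055 / 0.2174
    = 23.44 m

H_c = 23.44 m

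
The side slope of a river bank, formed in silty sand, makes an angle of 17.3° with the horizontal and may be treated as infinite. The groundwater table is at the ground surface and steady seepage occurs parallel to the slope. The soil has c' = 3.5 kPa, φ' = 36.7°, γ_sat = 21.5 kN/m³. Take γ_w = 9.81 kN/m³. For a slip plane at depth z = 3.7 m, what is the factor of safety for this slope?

FS = 1.46

With seepage parallel to the slope and the water table at the surface, the effective normal stress on the slip plane uses the buoyant unit weight γ' = γ_sat − γ_w while the driving shear stress uses γ_sat:
FS = [c' + γ' z cos²β tanφ'] / [γ_sat z sinβ cosβ]
γ' = 21.5 − 9.81 = 11.69 kN/m³
Numerator = 3.5 + 11.69·3.7·cos²17.3°·tan36.7° = 3.5 + 11.69·3.7·0.9116·0.7454 = 32.889 kPa
Denominator = 21.5·3.7·sin17.3°·cos17.3° = 21.5·3.7·0.2974·0.9548 = 22.586 kPa
FS = 32.889 / 22.586 = 1.456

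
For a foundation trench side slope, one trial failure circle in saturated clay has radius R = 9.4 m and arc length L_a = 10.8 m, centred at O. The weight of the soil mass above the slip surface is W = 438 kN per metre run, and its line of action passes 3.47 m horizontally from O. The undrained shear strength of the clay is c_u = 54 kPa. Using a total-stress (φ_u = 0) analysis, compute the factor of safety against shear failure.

FS = 3.61

Taking moments about the centre O, the resisting moment is provided by the undrained shear strength acting along the arc:
M_R = c_u·L_a·R = 54·10.80·9.4 = 5482.1 kN·m/m
M_D = W·d = 438·3.47 = 1519.9 kN·m/m
FS = M_R / M_D = 5482.1 / 1519.9 = 3.607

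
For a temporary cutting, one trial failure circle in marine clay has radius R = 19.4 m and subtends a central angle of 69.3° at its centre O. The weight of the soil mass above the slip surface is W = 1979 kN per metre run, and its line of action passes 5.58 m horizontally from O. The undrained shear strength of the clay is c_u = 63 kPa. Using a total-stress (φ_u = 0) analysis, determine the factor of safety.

FS = 2.60

Taking moments about the centre O, the resisting moment is provided by the undrained shear strength acting along the arc:
Arc length L_a = R·θ = 19.4·(69.3°·π/180) = 19.4·1.2095 = 23.46 m
M_R = c_u·L_a·R = 63·23.46·19.4 = 28678.4 kN·m/m
M_D = W·d = 1979·5.58 = 11042.8 kN·m/m
FS = M_R / M_D = 28678.4 / 11042.8 = 2.597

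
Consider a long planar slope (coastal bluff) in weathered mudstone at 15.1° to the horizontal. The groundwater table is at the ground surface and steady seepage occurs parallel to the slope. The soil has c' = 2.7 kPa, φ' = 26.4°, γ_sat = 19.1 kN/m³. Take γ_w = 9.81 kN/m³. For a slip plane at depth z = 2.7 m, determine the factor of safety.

FS = 1.10

With seepage parallel to the slope and the water table at the surface, the effective normal stress on the slip plane uses the buoyant unit weight γ' = γ_sat − γ_w while the driving shear stress uses γ_sat:
FS = [c' + γ' z cos²β tanφ'] / [γ_sat z sinβ cosβ]
γ' = 19.1 − 9.81 = 9.29 kN/m³
Numerator = 2.7 + 9.29·2.7·cos²15.1°·tan26.4° = 2.7 + 9.29·2.7·0.9321·0.4964 = 14.306 kPa
Denominator = 19.1·2.7·sin15.1°·cos15.1° = 19.1·2.7·0.2605·0.9655 = 12.970 kPa
FS = 14.306 / 12.970 = 1.103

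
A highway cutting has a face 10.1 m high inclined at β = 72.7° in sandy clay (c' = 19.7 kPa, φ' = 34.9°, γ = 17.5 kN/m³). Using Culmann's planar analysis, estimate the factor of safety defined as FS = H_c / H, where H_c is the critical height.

FS = 1.66

H_c = (4c'/γ) · sinβ cosφ' / [1 − cos(β − φ')]
    = (4·19.7/17.5) · sin72.7°·cos34.9° / [1 − cos37.8°]
    = 4.503 · 0.7830 / 0.2098 = 16.80 m
FS = H_c / H = 16.80 / 10.1 = 1.664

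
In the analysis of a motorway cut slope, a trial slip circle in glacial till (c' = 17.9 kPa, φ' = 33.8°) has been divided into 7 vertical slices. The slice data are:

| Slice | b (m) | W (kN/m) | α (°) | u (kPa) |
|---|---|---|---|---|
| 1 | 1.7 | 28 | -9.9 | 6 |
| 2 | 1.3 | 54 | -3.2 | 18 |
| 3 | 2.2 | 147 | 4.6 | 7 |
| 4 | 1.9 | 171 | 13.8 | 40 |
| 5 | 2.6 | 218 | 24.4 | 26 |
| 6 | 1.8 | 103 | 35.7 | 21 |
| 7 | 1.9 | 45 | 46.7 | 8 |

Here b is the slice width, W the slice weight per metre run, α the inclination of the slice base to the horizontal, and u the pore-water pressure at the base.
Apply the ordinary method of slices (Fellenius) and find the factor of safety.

FS = 2.47

Ordinary method of slices: FS = Σ[c'·Δl_i + (W_i cosα_i − u_i·Δl_i)·tanφ'] / Σ W_i sinα_i, with Δl_i = b_i / cosα_i.
Slice 1: Δl = 1.7/cos(-9.9°) = 1.726 m; N'_1 = 28·cos(-9.9°) − 6·1.726 = 17.2; c'Δl = 30.89; W sinα = -4.8
Slice 2: Δl = 1.3/cos(-3.2°) = 1.302 m; N'_2 = 54·cos(-3.2°) − 18·1.302 = 30.5; c'Δl = 23.31; W sinα = -3.0
Slice 3: Δl = 2.2/cos4.6° = 2.207 m; N'_3 = 147·cos4.6° − 7·2.207 = 131.1; c'Δl = 39.51; W sinα = 11.8
Slice 4: Δl = 1.9/cos13.8° = 1.956 m; N'_4 = 171·cos13.8° − 40·1.956 = 87.8; c'Δl = 35.02; W sinα = 40.8
Slice 5: Δl = 2.6/cos24.4° = 2.855 m; N'_5 = 218·cos24.4° − 26·2.855 = 124.3; c'Δl = 51.10; W sinα = 90.1
Slice 6: Δl = 1.8/cos35.7° = 2.217 m; N'_6 = 103·cos35.7° − 21·2.217 = 37.1; c'Δl = 39.68; W sinα = 60.1
Slice 7: Δl = 1.9/cos46.7° = 2.770 m; N'_7 = 45·cos46.7° − 8·2.770 = 8.7; c'Δl = 49.59; W sinα = 32.7
Σc'Δl = 269.1 kN/m; ΣN' = 436.7 kN/m; ΣW sinα = 227.7 kN/m
Resisting = 269.1 + 436.7·tan33.8° = 269.1 + 292.3 = 561.4 kN/m
FS = 561.4 / 227.7 = 2.466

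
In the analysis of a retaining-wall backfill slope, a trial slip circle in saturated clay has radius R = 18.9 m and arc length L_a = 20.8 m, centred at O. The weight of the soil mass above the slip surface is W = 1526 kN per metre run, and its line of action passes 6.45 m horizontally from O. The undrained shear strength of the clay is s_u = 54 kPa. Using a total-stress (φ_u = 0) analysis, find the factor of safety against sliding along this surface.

Taking moments about the centre O, the resisting moment is provided by the undrained shear strength acting along the arc:
M_R = s_u·L_a·R = 54·20.80·18.9 = 21228.5 kN·m/m
M_D = W·d = 1526·6.45 = 9842.7 kN·m/m
FS = M_R / M_D = 21228.5 / 9842.7 = 2.157

FS = 2.16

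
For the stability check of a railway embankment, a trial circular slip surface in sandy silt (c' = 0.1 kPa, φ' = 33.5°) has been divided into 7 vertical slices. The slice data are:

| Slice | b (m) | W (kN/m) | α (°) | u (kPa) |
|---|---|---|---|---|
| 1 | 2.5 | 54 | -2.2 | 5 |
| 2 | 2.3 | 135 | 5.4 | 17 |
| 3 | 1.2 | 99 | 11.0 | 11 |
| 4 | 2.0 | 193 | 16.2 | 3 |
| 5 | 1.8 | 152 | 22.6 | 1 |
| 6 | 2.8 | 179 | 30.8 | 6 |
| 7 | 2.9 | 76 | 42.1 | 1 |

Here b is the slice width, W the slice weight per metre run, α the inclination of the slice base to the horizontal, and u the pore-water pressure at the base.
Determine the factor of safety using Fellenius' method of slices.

Ordinary method of slices: FS = Σ[c'·Δl_i + (W_i cosα_i − u_i·Δl_i)·tanφ'] / Σ W_i sinα_i, with Δl_i = b_i / cosα_i.
Slice 1: Δl = 2.5/cos(-2.2°) = 2.502 m; N'_1 = 54·cos(-2.2°) − 5·2.502 = 41.5; c'Δl = 0.25; W sinα = -2.1
Slice 2: Δl = 2.3/cos5.4° = 2.310 m; N'_2 = 135·cos5.4° − 17·2.310 = 95.1; c'Δl = 0.23; W sinα = 12.7
Slice 3: Δl = 1.2/cos11.0° = 1.222 m; N'_3 = 99·cos11.0° − 11·1.222 = 83.7; c'Δl = 0.12; W sinα = 18.9
Slice 4: Δl = 2.0/cos16.2° = 2.083 m; N'_4 = 193·cos16.2° − 3·2.083 = 179.1; c'Δl = 0.21; W sinα = 53.8
Slice 5: Δl = 1.8/cos22.6° = 1.950 m; N'_5 = 152·cos22.6° − 1·1.950 = 138.4; c'Δl = 0.19; W sinα = 58.4
Slice 6: Δl = 2.8/cos30.8° = 3.260 m; N'_6 = 179·cos30.8° − 6·3.260 = 134.2; c'Δl = 0.33; W sinα = 91.7
Slice 7: Δl = 2.9/cos42.1° = 3.908 m; N'_7 = 76·cos42.1° − 1·3.908 = 52.5; c'Δl = 0.39; W sinα = 51.0
Σc'Δl = 1.7 kN/m; ΣN' = 724.5 kN/m; ΣW sinα = 284.4 kN/m
Resisting = 1.7 + 724.5·tan33.5° = 1.7 + 479.5 = 481.2 kN/m
FS = 481.2 / 284.4 = 1.692

FS = 1.69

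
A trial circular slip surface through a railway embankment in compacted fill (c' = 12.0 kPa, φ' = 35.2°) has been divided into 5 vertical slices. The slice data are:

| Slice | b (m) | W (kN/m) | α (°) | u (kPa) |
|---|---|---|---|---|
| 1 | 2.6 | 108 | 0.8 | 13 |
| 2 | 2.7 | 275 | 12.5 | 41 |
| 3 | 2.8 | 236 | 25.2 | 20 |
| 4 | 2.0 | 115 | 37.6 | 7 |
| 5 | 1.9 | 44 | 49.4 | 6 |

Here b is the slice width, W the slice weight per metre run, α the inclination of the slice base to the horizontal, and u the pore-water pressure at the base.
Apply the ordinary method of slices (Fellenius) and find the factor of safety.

FS = 1.87

Ordinary method of slices: FS = Σ[c'·Δl_i + (W_i cosα_i − u_i·Δl_i)·tanφ'] / Σ W_i sinα_i, with Δl_i = b_i / cosα_i.
Slice 1: Δl = 2.6/cos0.8° = 2.600 m; N'_1 = 108·cos0.8° − 13·2.600 = 74.2; c'Δl = 31.20; W sinα = 1.5
Slice 2: Δl = 2.7/cos12.5° = 2.766 m; N'_2 = 275·cos12.5° − 41·2.766 = 155.1; c'Δl = 33.19; W sinα = 59.5
Slice 3: Δl = 2.8/cos25.2° = 3.095 m; N'_3 = 236·cos25.2° − 20·3.095 = 151.6; c'Δl = 37.13; W sinα = 100.5
Slice 4: Δl = 2.0/cos37.6° = 2.524 m; N'_4 = 115·cos37.6° − 7·2.524 = 73.4; c'Δl = 30.29; W sinα = 70.2
Slice 5: Δl = 1.9/cos49.4° = 2.920 m; N'_5 = 44·cos49.4° − 6·2.920 = 11.1; c'Δl = 35.04; W sinα = 33.4
Σc'Δl = 166.9 kN/m; ΣN' = 465.5 kN/m; ΣW sinα = 265.1 kN/m
Resisting = 166.9 + 465.5·tan35.2° = 166.9 + 328.4 = 495.2 kN/m
FS = 495.2 / 265.1 = 1.868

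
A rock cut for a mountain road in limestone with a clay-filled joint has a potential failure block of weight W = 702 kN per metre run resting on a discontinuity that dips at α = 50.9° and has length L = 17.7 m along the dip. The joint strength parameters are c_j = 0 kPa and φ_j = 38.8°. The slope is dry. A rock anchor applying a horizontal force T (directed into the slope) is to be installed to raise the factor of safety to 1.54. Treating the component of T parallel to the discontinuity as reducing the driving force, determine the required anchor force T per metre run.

T = 303 kN/m

Resolving forces along and normal to the sliding plane, with the horizontal anchor force T adding T·sinα to the effective normal force and T·cosα acting up the plane against the driving force:
FS = [c_jL + (W cosα + T sinα) tanφ_j] / [W sinα − T cosα]
Without the anchor: N' = 442.7 kN/m, driving T_d = 544.8 kN/m, resisting R = 0·17.7 + 442.7·tan38.8° = 356.0 kN/m, FS = 0.65.
Setting FS = 1.54 and solving for T:
1.54·(544.8 − T cos50.9°) = 356.0 + T sin50.9°·tan38.8°
T·(sin50.9°·tan38.8° + 1.54·cos50.9°) = 1.54·544.8 − 356.0
T·(0.7760·0.8040 + 1.54·0.6307) = 839.0 − 356.0 = 483.0
T·1.5952 = 483.0
T = 302.8 kN/m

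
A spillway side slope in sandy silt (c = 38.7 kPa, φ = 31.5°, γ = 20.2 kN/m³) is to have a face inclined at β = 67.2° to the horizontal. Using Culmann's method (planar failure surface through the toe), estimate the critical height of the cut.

Culmann's analysis gives the critical failure plane at α_cr = (β + φ)/2 = (67.2 + 31.5)/2 = 49.4°, and the critical height
H_c = (4c/γ) · sinβ cosφ / [1 − cos(β − φ)]
    = (4·38.7/20.2) · sin67.2°·cos31.5° / [1 − cos(35.7°)]
    = 7.663 · 0.9219·0.8526 / [1 − 0.8121]
    = 7.663 · 0.7860 / 0.1879
    = 32.05 m

H_c = 32.05 m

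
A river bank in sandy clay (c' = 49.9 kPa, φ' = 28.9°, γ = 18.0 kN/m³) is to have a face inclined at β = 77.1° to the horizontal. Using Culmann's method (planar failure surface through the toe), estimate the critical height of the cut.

H_c = 28.38 m

Culmann's analysis gives the critical failure plane at α_cr = (β + φ')/2 = (77.1 + 28.9)/2 = 53.0°, and the critical height
H_c = (4c'/γ) · sinβ cosφ' / [1 − cos(β − φ')]
    = (4·49.9/18.0) · sin77.1°·cos28.9° / [1 − cos(48.2°)]
    = 11.089 · 0.9748·0.8755 / [1 − 0.6665]
    = 11.089 · 0.8534 / 0.3335
    = 28.38 m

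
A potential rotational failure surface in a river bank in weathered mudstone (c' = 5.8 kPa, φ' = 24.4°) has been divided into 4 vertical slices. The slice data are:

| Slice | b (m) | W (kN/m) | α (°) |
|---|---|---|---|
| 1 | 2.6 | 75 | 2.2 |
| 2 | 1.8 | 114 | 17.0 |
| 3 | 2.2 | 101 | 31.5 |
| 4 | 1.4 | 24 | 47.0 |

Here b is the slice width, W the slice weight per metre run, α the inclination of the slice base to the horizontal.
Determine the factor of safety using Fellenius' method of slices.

Ordinary method of slices: FS = Σ[c'·Δl_i + (W_i cosα_i)·tanφ'] / Σ W_i sinα_i, with Δl_i = b_i / cosα_i.
Slice 1: Δl = 2.6/cos2.2° = 2.602 m; N'_1 = 75·cos2.2° = 74.9; c'Δl = 15.09; W sinα = 2.9
Slice 2: Δl = 1.8/cos17.0° = 1.882 m; N'_2 = 114·cos17.0° = 109.0; c'Δl = 10.92; W sinα = 33.3
Slice 3: Δl = 2.2/cos31.5° = 2.580 m; N'_3 = 101·cos31.5° = 86.1; c'Δl = 14.97; W sinα = 52.8
Slice 4: Δl = 1.4/cos47.0° = 2.053 m; N'_4 = 24·cos47.0° = 16.4; c'Δl = 11.91; W sinα = 17.6
Σc'Δl = 52.9 kN/m; ΣN' = 286.4 kN/m; ΣW sinα = 106.5 kN/m
Resisting = 52.9 + 286.4·tan24.4° = 52.9 + 129.9 = 182.8 kN/m
FS = 182.8 / 106.5 = 1.716

FS = 1.72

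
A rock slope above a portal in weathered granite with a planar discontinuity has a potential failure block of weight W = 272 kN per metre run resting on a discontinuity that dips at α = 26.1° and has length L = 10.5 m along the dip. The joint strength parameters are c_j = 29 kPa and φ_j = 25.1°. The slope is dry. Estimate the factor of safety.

FS = 3.50

Resolving the block weight along and normal to the plane and applying the Mohr–Coulomb strength on the joint:
N' = W cosα = 272·cos26.1° = 244.3 kN/m
Driving force T = W sinα = 272·sin26.1° = 119.7 kN/m
Resisting force R = c_j·L + N'·tanφ_j = 29·10.5 + 244.3·tan25.1° = 304.5 + 114.4 = 418.9 kN/m
FS = R / T = 418.9 / 119.7 = 3.501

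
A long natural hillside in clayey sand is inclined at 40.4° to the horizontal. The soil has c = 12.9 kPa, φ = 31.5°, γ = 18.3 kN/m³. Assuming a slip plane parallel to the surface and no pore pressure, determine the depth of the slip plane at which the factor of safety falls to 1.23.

z = 2.80 m

Setting FS = 1.23 in FS = [c + γz cos²β tanφ] / [γz sinβ cosβ] and solving for z:
z = c / [γ cosβ (FS·sinβ − cosβ·tanφ)]
  = 12.9 / [18.3·cos40.4°·(1.23·sin40.4° − cos40.4°·tan31.5°)]
  = 12.9 / [18.3·0.7615·(1.23·0.6481 − 0.7615·0.6128)]
  = 12.9 / 4.6061 = 2.801 m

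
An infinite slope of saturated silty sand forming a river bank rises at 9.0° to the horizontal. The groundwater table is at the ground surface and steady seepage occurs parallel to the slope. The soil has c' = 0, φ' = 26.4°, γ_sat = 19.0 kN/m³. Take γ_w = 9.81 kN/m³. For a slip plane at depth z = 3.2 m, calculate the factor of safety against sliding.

With seepage parallel to the slope and the water table at the surface, the effective normal stress on the slip plane uses the buoyant unit weight γ' = γ_sat − γ_w while the driving shear stress uses γ_sat:
FS = [c' + γ' z cos²β tanφ'] / [γ_sat z sinβ cosβ]
(For c' = 0 this reduces to FS = (γ'/γ_sat)·tanφ'/tanβ.)
γ' = 19.0 − 9.81 = 9.19 kN/m³
Numerator = 0.0 + 9.19·3.2·cos²9.0°·tan26.4° = 0.0 + 9.19·3.2·0.9755·0.4964 = 14.241 kPa
Denominator = 19.0·3.2·sin9.0°·cos9.0° = 19.0·3.2·0.1564·0.9877 = 9.394 kPa
FS = 14.241 / 9.394 = 1.516

FS = 1.52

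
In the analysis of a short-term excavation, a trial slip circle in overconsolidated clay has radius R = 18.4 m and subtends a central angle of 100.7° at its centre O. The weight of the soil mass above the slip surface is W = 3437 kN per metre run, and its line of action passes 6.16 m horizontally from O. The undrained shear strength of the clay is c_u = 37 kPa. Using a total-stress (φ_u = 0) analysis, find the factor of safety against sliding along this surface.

Taking moments about the centre O, the resisting moment is provided by the undrained shear strength acting along the arc:
Arc length L_a = R·θ = 18.4·(100.7°·π/180) = 18.4·1.7575 = 32.34 m
M_R = c_u·L_a·R = 37·32.34·18.4 = 22016.3 kN·m/m
M_D = W·d = 3437·6.16 = 21171.9 kN·m/m
FS = M_R / M_D = 22016.3 / 21171.9 = 1.040

FS = 1.04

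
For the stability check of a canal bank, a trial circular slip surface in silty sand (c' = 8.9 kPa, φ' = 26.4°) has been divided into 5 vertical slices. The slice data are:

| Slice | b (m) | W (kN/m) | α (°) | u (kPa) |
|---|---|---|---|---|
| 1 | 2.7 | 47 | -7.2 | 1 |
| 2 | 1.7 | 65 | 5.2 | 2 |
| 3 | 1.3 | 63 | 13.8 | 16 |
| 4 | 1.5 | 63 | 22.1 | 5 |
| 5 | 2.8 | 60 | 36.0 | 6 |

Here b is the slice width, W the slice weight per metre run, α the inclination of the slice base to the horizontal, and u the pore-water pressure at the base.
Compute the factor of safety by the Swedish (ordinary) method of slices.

FS = 2.80

Ordinary method of slices: FS = Σ[c'·Δl_i + (W_i cosα_i − u_i·Δl_i)·tanφ'] / Σ W_i sinα_i, with Δl_i = b_i / cosα_i.
Slice 1: Δl = 2.7/cos(-7.2°) = 2.721 m; N'_1 = 47·cos(-7.2°) − 1·2.721 = 43.9; c'Δl = 24.22; W sinα = -5.9
Slice 2: Δl = 1.7/cos5.2° = 1.707 m; N'_2 = 65·cos5.2° − 2·1.707 = 61.3; c'Δl = 15.19; W sinα = 5.9
Slice 3: Δl = 1.3/cos13.8° = 1.339 m; N'_3 = 63·cos13.8° − 16·1.339 = 39.8; c'Δl = 11.91; W sinα = 15.0
Slice 4: Δl = 1.5/cos22.1° = 1.619 m; N'_4 = 63·cos22.1° − 5·1.619 = 50.3; c'Δl = 14.41; W sinα = 23.7
Slice 5: Δl = 2.8/cos36.0° = 3.461 m; N'_5 = 60·cos36.0° − 6·3.461 = 27.8; c'Δl = 30.80; W sinα = 35.3
Σc'Δl = 96.5 kN/m; ΣN' = 223.0 kN/m; ΣW sinα = 74.0 kN/m
Resisting = 96.5 + 223.0·tan26.4° = 96.5 + 110.7 = 207.3 kN/m
FS = 207.3 / 74.0 = 2.801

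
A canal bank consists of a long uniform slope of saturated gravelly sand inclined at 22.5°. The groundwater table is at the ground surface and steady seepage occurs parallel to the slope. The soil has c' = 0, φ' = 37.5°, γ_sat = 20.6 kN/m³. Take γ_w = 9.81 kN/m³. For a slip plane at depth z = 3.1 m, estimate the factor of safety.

FS = 0.97

With seepage parallel to the slope and the water table at the surface, the effective normal stress on the slip plane uses the buoyant unit weight γ' = γ_sat − γ_w while the driving shear stress uses γ_sat:
FS = [c' + γ' z cos²β tanφ'] / [γ_sat z sinβ cosβ]
(For c' = 0 this reduces to FS = (γ'/γ_sat)·tanφ'/tanβ.)
γ' = 20.6 − 9.81 = 10.79 kN/m³
Numerator = 0.0 + 10.79·3.1·cos²22.5°·tan37.5° = 0.0 + 10.79·3.1·0.8536·0.7673 = 21.908 kPa
Denominator = 20.6·3.1·sin22.5°·cos22.5° = 20.6·3.1·0.3827·0.9239 = 22.578 kPa
FS = 21.908 / 22.578 = 0.970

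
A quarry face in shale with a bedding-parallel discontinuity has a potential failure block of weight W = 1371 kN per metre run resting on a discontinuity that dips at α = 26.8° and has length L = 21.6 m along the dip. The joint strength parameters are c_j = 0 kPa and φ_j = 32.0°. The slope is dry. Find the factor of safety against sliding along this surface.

Resolving the block weight along and normal to the plane and applying the Mohr–Coulomb strength on the joint:
N' = W cosα = 1371·cos26.8° = 1223.7 kN/m
Driving force T = W sinα = 1371·sin26.8° = 618.2 kN/m
Resisting force R = c_j·L + N'·tanφ_j = 0·21.6 + 1223.7·tan32.0° = 0.0 + 764.7 = 764.7 kN/m
FS = R / T = 764.7 / 618.2 = 1.237

FS = 1.24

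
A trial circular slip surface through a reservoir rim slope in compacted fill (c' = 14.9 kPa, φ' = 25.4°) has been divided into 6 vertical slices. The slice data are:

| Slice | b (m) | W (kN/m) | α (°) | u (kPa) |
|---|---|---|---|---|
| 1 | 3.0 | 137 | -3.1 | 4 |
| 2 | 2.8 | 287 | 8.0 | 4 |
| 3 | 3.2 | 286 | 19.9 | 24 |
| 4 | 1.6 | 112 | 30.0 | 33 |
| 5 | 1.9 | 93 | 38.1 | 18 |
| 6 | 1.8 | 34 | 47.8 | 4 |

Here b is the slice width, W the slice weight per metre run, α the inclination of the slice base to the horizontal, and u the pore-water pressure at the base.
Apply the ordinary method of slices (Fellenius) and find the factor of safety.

FS = 2.07

Ordinary method of slices: FS = Σ[c'·Δl_i + (W_i cosα_i − u_i·Δl_i)·tanφ'] / Σ W_i sinα_i, with Δl_i = b_i / cosα_i.
Slice 1: Δl = 3.0/cos(-3.1°) = 3.004 m; N'_1 = 137·cos(-3.1°) − 4·3.004 = 124.8; c'Δl = 44.77; W sinα = -7.4
Slice 2: Δl = 2.8/cos8.0° = 2.828 m; N'_2 = 287·cos8.0° − 4·2.828 = 272.9; c'Δl = 42.13; W sinα = 39.9
Slice 3: Δl = 3.2/cos19.9° = 3.403 m; N'_3 = 286·cos19.9° − 24·3.403 = 187.2; c'Δl = 50.71; W sinα = 97.3
Slice 4: Δl = 1.6/cos30.0° = 1.848 m; N'_4 = 112·cos30.0° − 33·1.848 = 36.0; c'Δl = 27.53; W sinα = 56.0
Slice 5: Δl = 1.9/cos38.1° = 2.414 m; N'_5 = 93·cos38.1° − 18·2.414 = 29.7; c'Δl = 35.98; W sinα = 57.4
Slice 6: Δl = 1.8/cos47.8° = 2.680 m; N'_6 = 34·cos47.8° − 4·2.680 = 12.1; c'Δl = 39.93; W sinα = 25.2
Σc'Δl = 241.0 kN/m; ΣN' = 662.8 kN/m; ΣW sinα = 268.5 kN/m
Resisting = 241.0 + 662.8·tan25.4° = 241.0 + 314.7 = 555.8 kN/m
FS = 555.8 / 268.5 = 2.070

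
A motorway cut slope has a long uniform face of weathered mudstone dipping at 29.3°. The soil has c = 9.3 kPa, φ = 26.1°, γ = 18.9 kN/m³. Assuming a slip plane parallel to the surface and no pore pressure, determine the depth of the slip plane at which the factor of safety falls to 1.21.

Setting FS = 1.21 in FS = [c + γz cos²β tanφ] / [γz sinβ cosβ] and solving for z:
z = c / [γ cosβ (FS·sinβ − cosβ·tanφ)]
  = 9.3 / [18.9·cos29.3°·(1.21·sin29.3° − cos29.3°·tan26.1°)]
  = 9.3 / [18.9·0.8721·(1.21·0.4894 − 0.8721·0.4899)]
  = 9.3 / 2.7184 = 3.421 m

z = 3.42 m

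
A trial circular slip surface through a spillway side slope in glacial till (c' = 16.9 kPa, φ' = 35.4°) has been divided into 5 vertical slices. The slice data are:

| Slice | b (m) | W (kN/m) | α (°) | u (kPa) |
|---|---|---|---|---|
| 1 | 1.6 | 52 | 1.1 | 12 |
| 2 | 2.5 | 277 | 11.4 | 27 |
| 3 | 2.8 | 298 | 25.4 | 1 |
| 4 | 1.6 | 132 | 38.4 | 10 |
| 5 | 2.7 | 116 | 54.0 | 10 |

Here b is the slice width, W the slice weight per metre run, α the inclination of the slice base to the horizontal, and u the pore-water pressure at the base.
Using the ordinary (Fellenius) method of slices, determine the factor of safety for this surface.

FS = 1.85

Ordinary method of slices: FS = Σ[c'·Δl_i + (W_i cosα_i − u_i·Δl_i)·tanφ'] / Σ W_i sinα_i, with Δl_i = b_i / cosα_i.
Slice 1: Δl = 1.6/cos1.1° = 1.600 m; N'_1 = 52·cos1.1° − 12·1.600 = 32.8; c'Δl = 27.04; W sinα = 1.0
Slice 2: Δl = 2.5/cos11.4° = 2.550 m; N'_2 = 277·cos11.4° − 27·2.550 = 202.7; c'Δl = 43.10; W sinα = 54.8
Slice 3: Δl = 2.8/cos25.4° = 3.100 m; N'_3 = 298·cos25.4° − 1·3.100 = 266.1; c'Δl = 52.38; W sinα = 127.8
Slice 4: Δl = 1.6/cos38.4° = 2.042 m; N'_4 = 132·cos38.4° − 10·2.042 = 83.0; c'Δl = 34.50; W sinα = 82.0
Slice 5: Δl = 2.7/cos54.0° = 4.594 m; N'_5 = 116·cos54.0° − 10·4.594 = 22.2; c'Δl = 77.63; W sinα = 93.8
Σc'Δl = 234.7 kN/m; ΣN' = 606.8 kN/m; ΣW sinα = 359.4 kN/m
Resisting = 234.7 + 606.8·tan35.4° = 234.7 + 431.3 = 665.9 kN/m
FS = 665.9 / 359.4 = 1.853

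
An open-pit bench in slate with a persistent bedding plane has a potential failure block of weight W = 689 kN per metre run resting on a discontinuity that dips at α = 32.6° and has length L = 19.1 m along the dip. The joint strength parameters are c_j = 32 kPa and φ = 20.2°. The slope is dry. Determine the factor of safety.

Resolving the block weight along and normal to the plane and applying the Mohr–Coulomb strength on the joint:
N' = W cosα = 689·cos32.6° = 580.4 kN/m
Driving force T = W sinα = 689·sin32.6° = 371.2 kN/m
Resisting force R = c_j·L + N'·tanφ = 32·19.1 + 580.4·tan20.2° = 611.2 + 213.6 = 824.8 kN/m
FS = R / T = 824.8 / 371.2 = 2.222

FS = 2.22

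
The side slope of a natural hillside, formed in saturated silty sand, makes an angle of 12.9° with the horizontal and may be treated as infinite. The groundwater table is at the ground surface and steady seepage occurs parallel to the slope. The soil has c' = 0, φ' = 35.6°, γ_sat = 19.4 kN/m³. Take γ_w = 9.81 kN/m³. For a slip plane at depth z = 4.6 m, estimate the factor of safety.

FS = 1.55

With seepage parallel to the slope and the water table at the surface, the effective normal stress on the slip plane uses the buoyant unit weight γ' = γ_sat − γ_w while the driving shear stress uses γ_sat:
FS = [c' + γ' z cos²β tanφ'] / [γ_sat z sinβ cosβ]
(For c' = 0 this reduces to FS = (γ'/γ_sat)·tanφ'/tanβ.)
γ' = 19.4 − 9.81 = 9.59 kN/m³
Numerator = 0.0 + 9.59·4.6·cos²12.9°·tan35.6° = 0.0 + 9.59·4.6·0.9502·0.7159 = 30.008 kPa
Denominator = 19.4·4.6·sin12.9°·cos12.9° = 19.4·4.6·0.2233·0.9748 = 19.420 kPa
FS = 30.008 / 19.420 = 1.545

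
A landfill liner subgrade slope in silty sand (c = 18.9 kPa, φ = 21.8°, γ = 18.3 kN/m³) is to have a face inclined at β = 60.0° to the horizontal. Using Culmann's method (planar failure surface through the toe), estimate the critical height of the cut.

Culmann's analysis gives the critical failure plane at α_cr = (β + φ)/2 = (60.0 + 21.8)/2 = 40.9°, and the critical height
H_c = (4c/γ) · sinβ cosφ / [1 − cos(β − φ)]
    = (4·18.9/18.3) · sin60.0°·cos21.8° / [1 − cos(38.2°)]
    = 4.131 · 0.8660·0.9285 / [1 − 0.7859]
    = 4.131 · 0.8041 / 0.2141
    = 15.51 m

H_c = 15.51 m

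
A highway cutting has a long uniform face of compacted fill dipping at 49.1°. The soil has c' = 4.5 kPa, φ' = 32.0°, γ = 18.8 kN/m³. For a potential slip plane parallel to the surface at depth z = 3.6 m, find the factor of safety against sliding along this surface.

FS = 0.68

For an infinite slope with a slip plane parallel to the surface (no pore pressure): FS = [c' + γz cos²β tanφ'] / [γz sinβ cosβ].
γz = 18.8·3.6 = 67.68 kN/m²
Numerator = 4.5 + 67.68·cos²49.1°·tan32.0° = 4.5 + 67.68·0.4287·0.6249 = 22.630 kPa
Denominator = 67.68·sin49.1°·cos49.1° = 67.68·0.7559·0.6547 = 33.494 kPa
FS = 22.630 / 33.494 = 0.676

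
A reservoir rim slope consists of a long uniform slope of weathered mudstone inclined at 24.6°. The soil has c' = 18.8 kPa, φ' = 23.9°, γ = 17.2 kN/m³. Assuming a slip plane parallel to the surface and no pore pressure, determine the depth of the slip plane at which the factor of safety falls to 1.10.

Setting FS = 1.10 in FS = [c' + γz cos²β tanφ'] / [γz sinβ cosβ] and solving for z:
z = c' / [γ cosβ (FS·sinβ − cosβ·tanφ')]
  = 18.8 / [17.2·cos24.6°·(1.10·sin24.6° − cos24.6°·tan23.9°)]
  = 18.8 / [17.2·0.9092·(1.10·0.4163 − 0.9092·0.4431)]
  = 18.8 / 0.8600 = 21.861 m

z = 21.86 m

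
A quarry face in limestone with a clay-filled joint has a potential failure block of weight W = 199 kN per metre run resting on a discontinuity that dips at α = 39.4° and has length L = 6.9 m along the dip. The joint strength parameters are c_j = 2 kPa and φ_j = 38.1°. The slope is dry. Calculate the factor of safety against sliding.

Resolving the block weight along and normal to the plane and applying the Mohr–Coulomb strength on the joint:
N' = W cosα = 199·cos39.4° = 153.8 kN/m
Driving force T = W sinα = 199·sin39.4° = 126.3 kN/m
Resisting force R = c_j·L + N'·tanφ_j = 2·6.9 + 153.8·tan38.1° = 13.8 + 120.6 = 134.4 kN/m
FS = R / T = 134.4 / 126.3 = 1.064

FS = 1.06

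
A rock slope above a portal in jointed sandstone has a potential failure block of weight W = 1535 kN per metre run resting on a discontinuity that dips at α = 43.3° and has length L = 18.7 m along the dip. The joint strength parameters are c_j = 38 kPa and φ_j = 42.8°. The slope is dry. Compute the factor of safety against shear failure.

FS = 1.66

Resolving the block weight along and normal to the plane and applying the Mohr–Coulomb strength on the joint:
N' = W cosα = 1535·cos43.3° = 1117.1 kN/m
Driving force T = W sinα = 1535·sin43.3° = 1052.7 kN/m
Resisting force R = c_j·L + N'·tanφ_j = 38·18.7 + 1117.1·tan42.8° = 710.6 + 1034.5 = 1745.1 kN/m
FS = R / T = 1745.1 / 1052.7 = 1.658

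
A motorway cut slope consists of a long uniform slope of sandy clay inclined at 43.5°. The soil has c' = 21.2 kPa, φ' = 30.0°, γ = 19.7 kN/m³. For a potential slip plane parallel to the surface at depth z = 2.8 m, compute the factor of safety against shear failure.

FS = 1.38

For an infinite slope with a slip plane parallel to the surface (no pore pressure): FS = [c' + γz cos²β tanφ'] / [γz sinβ cosβ].
γz = 19.7·2.8 = 55.16 kN/m²
Numerator = 21.2 + 55.16·cos²43.5°·tan30.0° = 21.2 + 55.16·0.5262·0.5774 = 37.957 kPa
Denominator = 55.16·sin43.5°·cos43.5° = 55.16·0.6884·0.7254 = 27.542 kPa
FS = 37.957 / 27.542 = 1.378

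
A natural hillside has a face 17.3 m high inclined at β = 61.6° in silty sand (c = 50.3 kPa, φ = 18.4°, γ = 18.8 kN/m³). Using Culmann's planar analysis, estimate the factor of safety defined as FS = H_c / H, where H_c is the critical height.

H_c = (4c/γ) · sinβ cosφ / [1 − cos(β − φ)]
    = (4·50.3/18.8) · sin61.6°·cos18.4° / [1 − cos43.2°]
    = 10.702 · 0.8347 / 0.2710 = 32.96 m
FS = H_c / H = 32.96 / 17.3 = 1.905

FS = 1.91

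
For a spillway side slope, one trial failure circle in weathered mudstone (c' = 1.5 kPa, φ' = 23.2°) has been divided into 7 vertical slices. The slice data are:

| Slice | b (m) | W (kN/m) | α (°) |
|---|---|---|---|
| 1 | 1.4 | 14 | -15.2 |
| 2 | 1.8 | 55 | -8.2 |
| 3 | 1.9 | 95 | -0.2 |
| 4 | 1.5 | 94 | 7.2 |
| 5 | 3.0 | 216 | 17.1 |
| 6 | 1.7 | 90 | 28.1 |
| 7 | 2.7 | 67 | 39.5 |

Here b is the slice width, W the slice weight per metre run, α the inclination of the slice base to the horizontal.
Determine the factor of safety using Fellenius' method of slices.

Ordinary method of slices: FS = Σ[c'·Δl_i + (W_i cosα_i)·tanφ'] / Σ W_i sinα_i, with Δl_i = b_i / cosα_i.
Slice 1: Δl = 1.4/cos(-15.2°) = 1.451 m; N'_1 = 14·cos(-15.2°) = 13.5; c'Δl = 2.18; W sinα = -3.7
Slice 2: Δl = 1.8/cos(-8.2°) = 1.819 m; N'_2 = 55·cos(-8.2°) = 54.4; c'Δl = 2.73; W sinα = -7.8
Slice 3: Δl = 1.9/cos(-0.2°) = 1.900 m; N'_3 = 95·cos(-0.2°) = 95.0; c'Δl = 2.85; W sinα = -0.3
Slice 4: Δl = 1.5/cos7.2° = 1.512 m; N'_4 = 94·cos7.2° = 93.3; c'Δl = 2.27; W sinα = 11.8
Slice 5: Δl = 3.0/cos17.1° = 3.139 m; N'_5 = 216·cos17.1° = 206.5; c'Δl = 4.71; W sinα = 63.5
Slice 6: Δl = 1.7/cos28.1° = 1.927 m; N'_6 = 90·cos28.1° = 79.4; c'Δl = 2.89; W sinα = 42.4
Slice 7: Δl = 2.7/cos39.5° = 3.499 m; N'_7 = 67·cos39.5° = 51.7; c'Δl = 5.25; W sinα = 42.6
Σc'Δl = 22.9 kN/m; ΣN' = 593.7 kN/m; ΣW sinα = 148.5 kN/m
Resisting = 22.9 + 593.7·tan23.2° = 22.9 + 254.5 = 277.4 kN/m
FS = 277.4 / 148.5 = 1.868

FS = 1.87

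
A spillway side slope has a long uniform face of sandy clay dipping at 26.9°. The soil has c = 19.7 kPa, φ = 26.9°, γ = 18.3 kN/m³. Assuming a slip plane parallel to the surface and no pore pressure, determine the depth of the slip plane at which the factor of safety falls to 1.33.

z = 8.08 m

Setting FS = 1.33 in FS = [c + γz cos²β tanφ] / [γz sinβ cosβ] and solving for z:
z = c / [γ cosβ (FS·sinβ − cosβ·tanφ)]
  = 19.7 / [18.3·cos26.9°·(1.33·sin26.9° − cos26.9°·tan26.9°)]
  = 19.7 / [18.3·0.8918·(1.33·0.4524 − 0.8918·0.5073)]
  = 19.7 / 2.4366 = 8.085 m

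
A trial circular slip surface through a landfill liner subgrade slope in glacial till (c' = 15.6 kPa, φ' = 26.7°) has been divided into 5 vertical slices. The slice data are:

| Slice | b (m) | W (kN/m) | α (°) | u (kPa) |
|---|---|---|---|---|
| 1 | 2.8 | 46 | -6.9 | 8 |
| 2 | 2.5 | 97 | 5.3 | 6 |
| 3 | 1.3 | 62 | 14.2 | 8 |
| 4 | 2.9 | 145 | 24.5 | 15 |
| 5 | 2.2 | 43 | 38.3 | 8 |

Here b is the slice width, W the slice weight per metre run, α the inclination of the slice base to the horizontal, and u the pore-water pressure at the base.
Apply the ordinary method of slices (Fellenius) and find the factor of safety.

FS = 3.06

Ordinary method of slices: FS = Σ[c'·Δl_i + (W_i cosα_i − u_i·Δl_i)·tanφ'] / Σ W_i sinα_i, with Δl_i = b_i / cosα_i.
Slice 1: Δl = 2.8/cos(-6.9°) = 2.820 m; N'_1 = 46·cos(-6.9°) − 8·2.820 = 23.1; c'Δl = 44.00; W sinα = -5.5
Slice 2: Δl = 2.5/cos5.3° = 2.511 m; N'_2 = 97·cos5.3° − 6·2.511 = 81.5; c'Δl = 39.17; W sinα = 9.0
Slice 3: Δl = 1.3/cos14.2° = 1.341 m; N'_3 = 62·cos14.2° − 8·1.341 = 49.4; c'Δl = 20.92; W sinα = 15.2
Slice 4: Δl = 2.9/cos24.5° = 3.187 m; N'_4 = 145·cos24.5° − 15·3.187 = 84.1; c'Δl = 49.72; W sinα = 60.1
Slice 5: Δl = 2.2/cos38.3° = 2.803 m; N'_5 = 43·cos38.3° − 8·2.803 = 11.3; c'Δl = 43.73; W sinα = 26.7
Σc'Δl = 197.5 kN/m; ΣN' = 249.5 kN/m; ΣW sinα = 105.4 kN/m
Resisting = 197.5 + 249.5·tan26.7° = 197.5 + 125.5 = 323.0 kN/m
FS = 323.0 / 105.4 = 3.064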